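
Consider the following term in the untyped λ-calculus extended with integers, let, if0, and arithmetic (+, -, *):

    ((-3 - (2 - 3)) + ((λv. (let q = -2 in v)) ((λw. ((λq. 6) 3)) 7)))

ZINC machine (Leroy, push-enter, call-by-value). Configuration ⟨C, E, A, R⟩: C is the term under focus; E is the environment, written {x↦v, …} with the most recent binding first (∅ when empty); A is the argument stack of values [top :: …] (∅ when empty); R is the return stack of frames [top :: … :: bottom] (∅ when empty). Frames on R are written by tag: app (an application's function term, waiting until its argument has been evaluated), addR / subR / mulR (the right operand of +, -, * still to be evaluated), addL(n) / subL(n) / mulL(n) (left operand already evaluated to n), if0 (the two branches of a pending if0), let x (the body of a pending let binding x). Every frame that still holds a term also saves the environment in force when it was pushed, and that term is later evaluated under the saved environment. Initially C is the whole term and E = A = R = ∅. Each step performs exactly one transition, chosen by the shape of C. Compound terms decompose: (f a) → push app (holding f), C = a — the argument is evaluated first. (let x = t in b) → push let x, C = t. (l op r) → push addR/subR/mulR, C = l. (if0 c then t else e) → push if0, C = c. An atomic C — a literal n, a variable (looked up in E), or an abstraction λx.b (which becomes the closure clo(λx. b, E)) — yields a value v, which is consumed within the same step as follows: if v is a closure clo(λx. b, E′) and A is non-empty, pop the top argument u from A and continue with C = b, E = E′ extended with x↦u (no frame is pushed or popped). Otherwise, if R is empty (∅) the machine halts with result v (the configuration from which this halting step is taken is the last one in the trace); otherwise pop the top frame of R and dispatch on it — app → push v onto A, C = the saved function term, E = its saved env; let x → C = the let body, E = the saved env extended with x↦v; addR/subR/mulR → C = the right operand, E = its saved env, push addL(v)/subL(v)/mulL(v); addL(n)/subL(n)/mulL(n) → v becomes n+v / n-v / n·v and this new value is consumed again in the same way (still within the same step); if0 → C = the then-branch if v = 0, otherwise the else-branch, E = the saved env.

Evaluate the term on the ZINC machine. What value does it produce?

[0] <C=((-3 - (2 - 3)) + ((λv. (let q = -2 in v)) ((λw. ((λq. 6) 3)) 7))), E=∅, A=∅, R=∅>
[1] <C=(-3 - (2 - 3)), E=∅, A=∅, R=[addR]>
[2] <C=-3, E=∅, A=∅, R=[subR :: addR]>
[3] <C=(2 - 3), E=∅, A=∅, R=[subL(-3) :: addR]>
[4] <C=2, E=∅, A=∅, R=[subR :: subL(-3) :: addR]>
[5] <C=3, E=∅, A=∅, R=[subL(2) :: subL(-3) :: addR]>
[6] <C=((λv. (let q = -2 in v)) ((λw. ((λq. 6) 3)) 7)), E=∅, A=∅, R=[addL(-2)]>
[7] <C=((λw. ((λq. 6) 3)) 7), E=∅, A=∅, R=[app :: addL(-2)]>
[8] <C=7, E=∅, A=∅, R=[app :: app :: addL(-2)]>
[9] <C=(λw. ((λq. 6) 3)), E=∅, A=[7], R=[app :: addL(-2)]>
[10] <C=((λq. 6) 3), E={w↦7}, A=∅, R=[app :: addL(-2)]>
[11] <C=3, E={w↦7}, A=∅, R=[app :: app :: addL(-2)]>
[12] <C=(λq. 6), E={w↦7}, A=[3], R=[app :: addL(-2)]>
[13] <C=6, E={q↦3, w↦7}, A=∅, R=[app :: addL(-2)]>
[14] <C=(λv. (let q = -2 in v)), E=∅, A=[6], R=[addL(-2)]>
[15] <C=(let q = -2 in v), E={v↦6}, A=∅, R=[addL(-2)]>
[16] <C=-2, E={v↦6}, A=∅, R=[let q :: addL(-2)]>
[17] <C=v, E={q↦-2, v↦6}, A=∅, R=[addL(-2)]>
→ final value 4

Answer: 4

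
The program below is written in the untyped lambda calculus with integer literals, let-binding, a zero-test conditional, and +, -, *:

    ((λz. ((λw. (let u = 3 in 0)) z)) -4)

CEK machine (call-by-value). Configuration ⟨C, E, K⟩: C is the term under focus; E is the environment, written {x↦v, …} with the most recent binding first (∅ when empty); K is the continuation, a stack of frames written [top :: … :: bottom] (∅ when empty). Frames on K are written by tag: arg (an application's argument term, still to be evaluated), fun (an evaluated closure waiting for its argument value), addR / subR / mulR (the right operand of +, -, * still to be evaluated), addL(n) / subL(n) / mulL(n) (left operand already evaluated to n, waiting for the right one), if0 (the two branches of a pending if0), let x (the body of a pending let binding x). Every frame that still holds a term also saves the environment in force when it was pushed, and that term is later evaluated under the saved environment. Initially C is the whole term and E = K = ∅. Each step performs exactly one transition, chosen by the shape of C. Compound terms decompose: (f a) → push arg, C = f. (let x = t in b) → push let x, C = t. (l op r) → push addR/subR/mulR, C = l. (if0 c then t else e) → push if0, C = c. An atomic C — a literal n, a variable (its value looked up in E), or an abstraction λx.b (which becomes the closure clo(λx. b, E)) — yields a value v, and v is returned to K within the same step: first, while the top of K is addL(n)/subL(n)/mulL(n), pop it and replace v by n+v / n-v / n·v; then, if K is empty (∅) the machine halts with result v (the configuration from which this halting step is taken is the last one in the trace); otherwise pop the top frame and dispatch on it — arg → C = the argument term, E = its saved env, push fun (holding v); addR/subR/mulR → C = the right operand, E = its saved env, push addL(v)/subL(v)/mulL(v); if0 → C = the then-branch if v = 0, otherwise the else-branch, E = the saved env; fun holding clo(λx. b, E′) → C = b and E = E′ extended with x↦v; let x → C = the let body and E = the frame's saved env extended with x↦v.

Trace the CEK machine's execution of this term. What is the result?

Answer: 0

Machine steps:
[0] ⟨C=((λz. ((λw. (let u = 3 in 0)) z)) -4); E=∅; K=∅⟩
[1] ⟨C=(λz. ((λw. (let u = 3 in 0)) z)); E=∅; K=[arg]⟩
[2] ⟨C=-4; E=∅; K=[fun]⟩
[3] ⟨C=((λw. (let u = 3 in 0)) z); E={z↦-4}; K=∅⟩
[4] ⟨C=(λw. (let u = 3 in 0)); E={z↦-4}; K=[arg]⟩
[5] ⟨C=z; E={z↦-4}; K=[fun]⟩
[6] ⟨C=(let u = 3 in 0); E={w↦-4, z↦-4}; K=∅⟩
[7] ⟨C=3; E={w↦-4, z↦-4}; K=[let u]⟩
[8] ⟨C=0; E={u↦3, w↦-4, z↦-4}; K=∅⟩
→ final value 0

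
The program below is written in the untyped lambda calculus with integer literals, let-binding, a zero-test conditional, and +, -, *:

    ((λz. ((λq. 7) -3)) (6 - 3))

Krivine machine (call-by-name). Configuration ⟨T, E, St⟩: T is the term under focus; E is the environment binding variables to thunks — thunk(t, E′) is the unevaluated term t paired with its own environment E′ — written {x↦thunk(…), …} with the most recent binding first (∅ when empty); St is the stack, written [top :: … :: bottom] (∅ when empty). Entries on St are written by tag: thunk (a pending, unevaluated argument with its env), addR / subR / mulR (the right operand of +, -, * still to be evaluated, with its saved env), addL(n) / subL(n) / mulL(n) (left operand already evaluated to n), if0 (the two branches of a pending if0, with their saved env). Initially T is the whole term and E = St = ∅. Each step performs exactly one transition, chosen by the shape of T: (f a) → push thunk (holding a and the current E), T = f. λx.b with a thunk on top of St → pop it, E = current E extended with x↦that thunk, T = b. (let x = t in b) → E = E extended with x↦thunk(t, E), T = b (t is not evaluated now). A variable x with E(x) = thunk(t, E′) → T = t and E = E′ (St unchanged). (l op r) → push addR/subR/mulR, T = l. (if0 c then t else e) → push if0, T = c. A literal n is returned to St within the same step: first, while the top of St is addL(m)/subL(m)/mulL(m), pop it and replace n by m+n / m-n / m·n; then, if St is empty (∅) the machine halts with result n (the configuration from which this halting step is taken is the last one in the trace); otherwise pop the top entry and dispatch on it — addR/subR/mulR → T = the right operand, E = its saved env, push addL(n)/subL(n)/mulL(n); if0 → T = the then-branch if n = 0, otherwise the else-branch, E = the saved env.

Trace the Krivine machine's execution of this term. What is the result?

Answer: 7

Machine steps:
0. <T=((λz. ((λq. 7) -3)) (6 - 3)), E=∅, St=∅>
1. <T=(λz. ((λq. 7) -3)), E=∅, St=[thunk]>
2. <T=((λq. 7) -3), E={z↦thunk((6 - 3), ∅)}, St=∅>
3. <T=(λq. 7), E={z↦thunk((6 - 3), ∅)}, St=[thunk]>
4. <T=7, E={q↦thunk(-3, {z↦thunk((6 - 3), ∅)}), z↦thunk((6 - 3), ∅)}, St=∅>
→ final value 7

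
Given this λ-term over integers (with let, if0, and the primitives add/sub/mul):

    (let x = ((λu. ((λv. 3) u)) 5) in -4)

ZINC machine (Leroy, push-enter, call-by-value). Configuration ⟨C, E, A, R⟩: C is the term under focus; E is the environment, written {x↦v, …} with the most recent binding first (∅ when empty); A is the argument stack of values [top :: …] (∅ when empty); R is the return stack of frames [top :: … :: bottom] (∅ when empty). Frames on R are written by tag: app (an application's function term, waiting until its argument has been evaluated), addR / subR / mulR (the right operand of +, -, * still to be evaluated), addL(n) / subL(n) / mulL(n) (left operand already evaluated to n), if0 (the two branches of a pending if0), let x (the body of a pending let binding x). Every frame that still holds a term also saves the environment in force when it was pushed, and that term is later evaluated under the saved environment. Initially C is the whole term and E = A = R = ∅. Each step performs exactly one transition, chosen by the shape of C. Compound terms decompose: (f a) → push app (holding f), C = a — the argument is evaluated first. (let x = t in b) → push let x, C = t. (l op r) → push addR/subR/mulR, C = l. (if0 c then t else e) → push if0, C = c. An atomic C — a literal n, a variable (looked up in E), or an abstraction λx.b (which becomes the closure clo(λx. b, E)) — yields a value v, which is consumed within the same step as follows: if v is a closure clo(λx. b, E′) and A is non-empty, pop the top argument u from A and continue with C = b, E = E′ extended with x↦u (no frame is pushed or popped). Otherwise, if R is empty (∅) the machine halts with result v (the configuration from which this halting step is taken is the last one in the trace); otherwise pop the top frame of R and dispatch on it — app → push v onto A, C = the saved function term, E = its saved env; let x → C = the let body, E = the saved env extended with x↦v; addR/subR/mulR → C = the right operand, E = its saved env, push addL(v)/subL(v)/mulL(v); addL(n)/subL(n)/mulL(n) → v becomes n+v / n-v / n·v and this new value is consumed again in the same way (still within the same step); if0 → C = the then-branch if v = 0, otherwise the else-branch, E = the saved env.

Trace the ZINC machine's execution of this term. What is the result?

[0] ⟨C=(let x = ((λu. ((λv. 3) u)) 5) in -4); E=∅; A=∅; R=∅⟩
[1] ⟨C=((λu. ((λv. 3) u)) 5); E=∅; A=∅; R=[let x]⟩
[2] ⟨C=5; E=∅; A=∅; R=[app :: let x]⟩
[3] ⟨C=(λu. ((λv. 3) u)); E=∅; A=[5]; R=[let x]⟩
[4] ⟨C=((λv. 3) u); E={u↦5}; A=∅; R=[let x]⟩
[5] ⟨C=u; E={u↦5}; A=∅; R=[app :: let x]⟩
[6] ⟨C=(λv. 3); E={u↦5}; A=[5]; R=[let x]⟩
[7] ⟨C=3; E={v↦5, u↦5}; A=∅; R=[let x]⟩
[8] ⟨C=-4; E={x↦3}; A=∅; R=∅⟩
→ final value -4

Answer: -4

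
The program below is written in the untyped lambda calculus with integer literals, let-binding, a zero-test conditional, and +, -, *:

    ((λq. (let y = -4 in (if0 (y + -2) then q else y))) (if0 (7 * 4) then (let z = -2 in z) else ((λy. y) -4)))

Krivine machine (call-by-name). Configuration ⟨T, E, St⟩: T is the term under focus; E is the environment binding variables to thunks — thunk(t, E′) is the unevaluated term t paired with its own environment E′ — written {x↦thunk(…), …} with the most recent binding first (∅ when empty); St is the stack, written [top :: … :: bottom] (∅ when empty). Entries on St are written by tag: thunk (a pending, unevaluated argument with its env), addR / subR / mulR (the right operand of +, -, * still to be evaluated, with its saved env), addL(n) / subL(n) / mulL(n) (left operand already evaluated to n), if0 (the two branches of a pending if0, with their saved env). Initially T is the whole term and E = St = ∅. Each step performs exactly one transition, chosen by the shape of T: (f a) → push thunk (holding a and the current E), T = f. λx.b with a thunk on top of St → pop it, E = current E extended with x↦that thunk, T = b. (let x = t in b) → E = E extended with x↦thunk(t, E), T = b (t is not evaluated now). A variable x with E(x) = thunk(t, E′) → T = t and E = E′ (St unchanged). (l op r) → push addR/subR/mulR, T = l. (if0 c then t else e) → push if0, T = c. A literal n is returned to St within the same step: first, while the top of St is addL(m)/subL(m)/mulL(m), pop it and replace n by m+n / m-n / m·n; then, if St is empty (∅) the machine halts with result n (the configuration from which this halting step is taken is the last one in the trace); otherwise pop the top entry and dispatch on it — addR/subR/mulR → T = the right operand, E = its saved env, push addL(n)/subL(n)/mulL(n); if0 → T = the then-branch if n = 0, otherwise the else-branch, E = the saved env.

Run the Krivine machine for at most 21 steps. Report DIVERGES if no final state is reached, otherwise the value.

Answer: -4

Machine steps:
0. ⟨T=((λq. (let y = -4 in (if0 (y + -2) then q else y))) (if0 (7 * 4) then (let z = -2 in z) else ((λy. y) -4))); E=∅; St=∅⟩
1. ⟨T=(λq. (let y = -4 in (if0 (y + -2) then q else y))); E=∅; St=[thunk]⟩
2. ⟨T=(let y = -4 in (if0 (y + -2) then q else y)); E={q↦thunk((if0 (7 * 4) then (let z = -2 in z) else ((λy. y) -4)), ∅)}; St=∅⟩
3. ⟨T=(if0 (y + -2) then q else y); E={y↦thunk(-4, {q↦thunk((if0 (7 * 4) then (let z = -2 in z) else ((λy. y) -4)), ∅)}), q↦thunk((if0 (7 * 4) then (let z = -2 in z) else ((λy. y) -4)), ∅)}; St=∅⟩
4. ⟨T=(y + -2); E={y↦thunk(-4, {q↦thunk((if0 (7 * 4) then (let z = -2 in z) else ((λy. y) -4)), ∅)}), q↦thunk((if0 (7 * 4) then (let z = -2 in z) else ((λy. y) -4)), ∅)}; St=[if0]⟩
5. ⟨T=y; E={y↦thunk(-4, {q↦thunk((if0 (7 * 4) then (let z = -2 in z) else ((λy. y) -4)), ∅)}), q↦thunk((if0 (7 * 4) then (let z = -2 in z) else ((λy. y) -4)), ∅)}; St=[addR :: if0]⟩
6. ⟨T=-4; E={q↦thunk((if0 (7 * 4) then (let z = -2 in z) else ((λy. y) -4)), ∅)}; St=[addR :: if0]⟩
7. ⟨T=-2; E={y↦thunk(-4, {q↦thunk((if0 (7 * 4) then (let z = -2 in z) else ((λy. y) -4)), ∅)}), q↦thunk((if0 (7 * 4) then (let z = -2 in z) else ((λy. y) -4)), ∅)}; St=[addL(-4) :: if0]⟩
8. ⟨T=y; E={y↦thunk(-4, {q↦thunk((if0 (7 * 4) then (let z = -2 in z) else ((λy. y) -4)), ∅)}), q↦thunk((if0 (7 * 4) then (let z = -2 in z) else ((λy. y) -4)), ∅)}; St=∅⟩
9. ⟨T=-4; E={q↦thunk((if0 (7 * 4) then (let z = -2 in z) else ((λy. y) -4)), ∅)}; St=∅⟩
→ final value -4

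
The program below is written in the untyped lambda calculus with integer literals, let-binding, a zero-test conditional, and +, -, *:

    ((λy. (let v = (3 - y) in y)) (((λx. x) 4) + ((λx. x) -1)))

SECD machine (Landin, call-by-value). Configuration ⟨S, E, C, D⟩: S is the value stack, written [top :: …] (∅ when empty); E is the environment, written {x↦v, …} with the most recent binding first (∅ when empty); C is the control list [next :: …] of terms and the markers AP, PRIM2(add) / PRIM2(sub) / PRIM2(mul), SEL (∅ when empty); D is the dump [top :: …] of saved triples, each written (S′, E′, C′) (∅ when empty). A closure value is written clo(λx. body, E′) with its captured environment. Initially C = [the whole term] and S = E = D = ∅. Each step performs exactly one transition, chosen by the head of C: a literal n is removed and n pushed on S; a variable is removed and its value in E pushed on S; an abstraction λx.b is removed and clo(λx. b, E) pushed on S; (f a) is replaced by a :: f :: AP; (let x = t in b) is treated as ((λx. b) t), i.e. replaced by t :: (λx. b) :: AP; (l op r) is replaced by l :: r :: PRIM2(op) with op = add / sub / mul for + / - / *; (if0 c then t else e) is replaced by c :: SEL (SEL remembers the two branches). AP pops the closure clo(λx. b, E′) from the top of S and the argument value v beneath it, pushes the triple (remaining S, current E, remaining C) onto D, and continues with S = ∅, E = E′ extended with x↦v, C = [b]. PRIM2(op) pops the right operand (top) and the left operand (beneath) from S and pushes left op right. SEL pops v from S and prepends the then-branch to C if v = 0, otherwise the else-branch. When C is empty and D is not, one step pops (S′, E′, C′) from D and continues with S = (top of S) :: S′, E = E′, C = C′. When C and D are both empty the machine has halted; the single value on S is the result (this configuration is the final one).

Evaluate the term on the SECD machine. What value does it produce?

0. <S=∅, E=∅, C=[((λy. (let v = (3 - y) in y)) (((λx. x) 4) + ((λx. x) -1)))], D=∅>
1. <S=∅, E=∅, C=[(((λx. x) 4) + ((λx. x) -1)) :: (λy. (let v = (3 - y) in y)) :: AP], D=∅>
2. <S=∅, E=∅, C=[((λx. x) 4) :: ((λx. x) -1) :: PRIM2(add) :: (λy. (let v = (3 - y) in y)) :: AP], D=∅>
3. <S=∅, E=∅, C=[4 :: (λx. x) :: AP :: ((λx. x) -1) :: PRIM2(add) :: (λy. (let v = (3 - y) in y)) :: AP], D=∅>
4. <S=[4], E=∅, C=[(λx. x) :: AP :: ((λx. x) -1) :: PRIM2(add) :: (λy. (let v = (3 - y) in y)) :: AP], D=∅>
5. <S=[clo(λx. x, ∅) :: 4], E=∅, C=[AP :: ((λx. x) -1) :: PRIM2(add) :: (λy. (let v = (3 - y) in y)) :: AP], D=∅>
6. <S=∅, E={x↦4}, C=[x], D=[(∅, ∅, [((λx. x) -1) :: PRIM2(add) :: (λy. (let v = (3 - y) in y)) :: AP])]>
7. <S=[4], E={x↦4}, C=∅, D=[(∅, ∅, [((λx. x) -1) :: PRIM2(add) :: (λy. (let v = (3 - y) in y)) :: AP])]>
8. <S=[4], E=∅, C=[((λx. x) -1) :: PRIM2(add) :: (λy. (let v = (3 - y) in y)) :: AP], D=∅>
9. <S=[4], E=∅, C=[-1 :: (λx. x) :: AP :: PRIM2(add) :: (λy. (let v = (3 - y) in y)) :: AP], D=∅>
10. <S=[-1 :: 4], E=∅, C=[(λx. x) :: AP :: PRIM2(add) :: (λy. (let v = (3 - y) in y)) :: AP], D=∅>
11. <S=[clo(λx. x, ∅) :: -1 :: 4], E=∅, C=[AP :: PRIM2(add) :: (λy. (let v = (3 - y) in y)) :: AP], D=∅>
12. <S=∅, E={x↦-1}, C=[x], D=[([4], ∅, [PRIM2(add) :: (λy. (let v = (3 - y) in y)) :: AP])]>
13. <S=[-1], E={x↦-1}, C=∅, D=[([4], ∅, [PRIM2(add) :: (λy. (let v = (3 - y) in y)) :: AP])]>
14. <S=[-1 :: 4], E=∅, C=[PRIM2(add) :: (λy. (let v = (3 - y) in y)) :: AP], D=∅>
15. <S=[3], E=∅, C=[(λy. (let v = (3 - y) in y)) :: AP], D=∅>
16. <S=[clo(λy. (let v = (3 - y) in y), ∅) :: 3], E=∅, C=[AP], D=∅>
17. <S=∅, E={y↦3}, C=[(let v = (3 - y) in y)], D=[(∅, ∅, ∅)]>
18. <S=∅, E={y↦3}, C=[(3 - y) :: (λv. y) :: AP], D=[(∅, ∅, ∅)]>
19. <S=∅, E={y↦3}, C=[3 :: y :: PRIM2(sub) :: (λv. y) :: AP], D=[(∅, ∅, ∅)]>
20. <S=[3], E={y↦3}, C=[y :: PRIM2(sub) :: (λv. y) :: AP], D=[(∅, ∅, ∅)]>
21. <S=[3 :: 3], E={y↦3}, C=[PRIM2(sub) :: (λv. y) :: AP], D=[(∅, ∅, ∅)]>
22. <S=[0], E={y↦3}, C=[(λv. y) :: AP], D=[(∅, ∅, ∅)]>
23. <S=[clo(λv. y, {y↦3}) :: 0], E={y↦3}, C=[AP], D=[(∅, ∅, ∅)]>
24. <S=∅, E={v↦0, y↦3}, C=[y], D=[(∅, {y↦3}, ∅) :: (∅, ∅, ∅)]>
25. <S=[3], E={v↦0, y↦3}, C=∅, D=[(∅, {y↦3}, ∅) :: (∅, ∅, ∅)]>
26. <S=[3], E={y↦3}, C=∅, D=[(∅, ∅, ∅)]>
27. <S=[3], E=∅, C=∅, D=∅>
→ final value 3

Answer: 3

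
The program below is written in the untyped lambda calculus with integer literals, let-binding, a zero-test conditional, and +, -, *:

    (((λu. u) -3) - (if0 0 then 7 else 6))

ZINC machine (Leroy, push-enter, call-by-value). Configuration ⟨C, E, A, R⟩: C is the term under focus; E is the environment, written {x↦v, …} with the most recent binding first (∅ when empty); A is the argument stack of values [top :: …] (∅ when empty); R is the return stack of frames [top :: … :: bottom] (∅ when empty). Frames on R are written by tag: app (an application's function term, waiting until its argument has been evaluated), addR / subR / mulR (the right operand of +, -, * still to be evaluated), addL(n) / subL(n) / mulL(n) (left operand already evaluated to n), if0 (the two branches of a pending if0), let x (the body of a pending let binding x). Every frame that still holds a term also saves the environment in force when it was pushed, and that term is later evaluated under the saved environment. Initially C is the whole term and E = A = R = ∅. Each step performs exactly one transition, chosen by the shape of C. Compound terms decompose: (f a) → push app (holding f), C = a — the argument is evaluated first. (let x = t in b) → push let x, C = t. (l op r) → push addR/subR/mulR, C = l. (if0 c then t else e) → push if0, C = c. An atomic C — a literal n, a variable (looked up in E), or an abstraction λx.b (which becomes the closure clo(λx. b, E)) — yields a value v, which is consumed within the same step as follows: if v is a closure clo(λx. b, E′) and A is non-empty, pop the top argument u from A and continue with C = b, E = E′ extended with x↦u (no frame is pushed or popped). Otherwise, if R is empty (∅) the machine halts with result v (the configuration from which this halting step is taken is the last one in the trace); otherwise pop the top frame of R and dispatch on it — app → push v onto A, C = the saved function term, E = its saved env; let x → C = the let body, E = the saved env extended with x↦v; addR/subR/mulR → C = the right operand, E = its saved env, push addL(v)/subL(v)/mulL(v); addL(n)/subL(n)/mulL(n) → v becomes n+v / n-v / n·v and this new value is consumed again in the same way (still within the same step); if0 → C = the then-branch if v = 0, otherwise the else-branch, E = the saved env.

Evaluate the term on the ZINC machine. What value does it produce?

step 0: [C=(((λu. u) -3) - (if0 0 then 7 else 6)) | E=∅ | A=∅ | R=∅]
step 1: [C=((λu. u) -3) | E=∅ | A=∅ | R=[subR]]
step 2: [C=-3 | E=∅ | A=∅ | R=[app :: subR]]
step 3: [C=(λu. u) | E=∅ | A=[-3] | R=[subR]]
step 4: [C=u | E={u↦-3} | A=∅ | R=[subR]]
step 5: [C=(if0 0 then 7 else 6) | E=∅ | A=∅ | R=[subL(-3)]]
step 6: [C=0 | E=∅ | A=∅ | R=[if0 :: subL(-3)]]
step 7: [C=7 | E=∅ | A=∅ | R=[subL(-3)]]
→ final value -10

Answer: -10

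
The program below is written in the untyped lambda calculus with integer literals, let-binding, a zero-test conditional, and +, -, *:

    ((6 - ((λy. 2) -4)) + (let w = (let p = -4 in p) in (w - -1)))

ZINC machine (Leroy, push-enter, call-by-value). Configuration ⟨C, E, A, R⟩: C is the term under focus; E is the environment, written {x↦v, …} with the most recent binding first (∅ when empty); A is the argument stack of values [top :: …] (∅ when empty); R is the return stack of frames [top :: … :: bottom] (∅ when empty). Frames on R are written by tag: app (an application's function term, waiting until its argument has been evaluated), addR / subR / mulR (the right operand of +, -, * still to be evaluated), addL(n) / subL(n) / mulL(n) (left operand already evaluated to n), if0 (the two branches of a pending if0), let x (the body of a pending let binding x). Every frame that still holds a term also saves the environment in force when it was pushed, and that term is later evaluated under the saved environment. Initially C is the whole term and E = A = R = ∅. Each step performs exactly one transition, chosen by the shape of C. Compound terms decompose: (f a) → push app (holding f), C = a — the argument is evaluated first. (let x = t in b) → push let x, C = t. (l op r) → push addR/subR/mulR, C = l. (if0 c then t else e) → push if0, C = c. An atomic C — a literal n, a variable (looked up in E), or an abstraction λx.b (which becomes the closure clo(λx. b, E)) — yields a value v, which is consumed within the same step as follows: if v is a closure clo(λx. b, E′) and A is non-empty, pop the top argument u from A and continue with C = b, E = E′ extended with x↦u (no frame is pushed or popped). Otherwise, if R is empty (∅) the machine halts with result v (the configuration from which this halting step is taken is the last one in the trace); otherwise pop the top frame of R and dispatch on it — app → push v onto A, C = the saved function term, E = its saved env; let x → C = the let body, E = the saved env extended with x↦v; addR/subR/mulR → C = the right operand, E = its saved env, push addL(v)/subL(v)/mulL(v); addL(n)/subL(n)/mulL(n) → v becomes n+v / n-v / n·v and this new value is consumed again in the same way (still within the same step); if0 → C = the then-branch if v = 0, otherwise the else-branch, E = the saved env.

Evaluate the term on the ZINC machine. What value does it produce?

[0] [C=((6 - ((λy. 2) -4)) + (let w = (let p = -4 in p) in (w - -1))) | E=∅ | A=∅ | R=∅]
[1] [C=(6 - ((λy. 2) -4)) | E=∅ | A=∅ | R=[addR]]
[2] [C=6 | E=∅ | A=∅ | R=[subR :: addR]]
[3] [C=((λy. 2) -4) | E=∅ | A=∅ | R=[subL(6) :: addR]]
[4] [C=-4 | E=∅ | A=∅ | R=[app :: subL(6) :: addR]]
[5] [C=(λy. 2) | E=∅ | A=[-4] | R=[subL(6) :: addR]]
[6] [C=2 | E={y↦-4} | A=∅ | R=[subL(6) :: addR]]
[7] [C=(let w = (let p = -4 in p) in (w - -1)) | E=∅ | A=∅ | R=[addL(4)]]
[8] [C=(let p = -4 in p) | E=∅ | A=∅ | R=[let w :: addL(4)]]
[9] [C=-4 | E=∅ | A=∅ | R=[let p :: let w :: addL(4)]]
[10] [C=p | E={p↦-4} | A=∅ | R=[let w :: addL(4)]]
[11] [C=(w - -1) | E={w↦-4} | A=∅ | R=[addL(4)]]
[12] [C=w | E={w↦-4} | A=∅ | R=[subR :: addL(4)]]
[13] [C=-1 | E={w↦-4} | A=∅ | R=[subL(-4) :: addL(4)]]
→ final value 1

Answer: 1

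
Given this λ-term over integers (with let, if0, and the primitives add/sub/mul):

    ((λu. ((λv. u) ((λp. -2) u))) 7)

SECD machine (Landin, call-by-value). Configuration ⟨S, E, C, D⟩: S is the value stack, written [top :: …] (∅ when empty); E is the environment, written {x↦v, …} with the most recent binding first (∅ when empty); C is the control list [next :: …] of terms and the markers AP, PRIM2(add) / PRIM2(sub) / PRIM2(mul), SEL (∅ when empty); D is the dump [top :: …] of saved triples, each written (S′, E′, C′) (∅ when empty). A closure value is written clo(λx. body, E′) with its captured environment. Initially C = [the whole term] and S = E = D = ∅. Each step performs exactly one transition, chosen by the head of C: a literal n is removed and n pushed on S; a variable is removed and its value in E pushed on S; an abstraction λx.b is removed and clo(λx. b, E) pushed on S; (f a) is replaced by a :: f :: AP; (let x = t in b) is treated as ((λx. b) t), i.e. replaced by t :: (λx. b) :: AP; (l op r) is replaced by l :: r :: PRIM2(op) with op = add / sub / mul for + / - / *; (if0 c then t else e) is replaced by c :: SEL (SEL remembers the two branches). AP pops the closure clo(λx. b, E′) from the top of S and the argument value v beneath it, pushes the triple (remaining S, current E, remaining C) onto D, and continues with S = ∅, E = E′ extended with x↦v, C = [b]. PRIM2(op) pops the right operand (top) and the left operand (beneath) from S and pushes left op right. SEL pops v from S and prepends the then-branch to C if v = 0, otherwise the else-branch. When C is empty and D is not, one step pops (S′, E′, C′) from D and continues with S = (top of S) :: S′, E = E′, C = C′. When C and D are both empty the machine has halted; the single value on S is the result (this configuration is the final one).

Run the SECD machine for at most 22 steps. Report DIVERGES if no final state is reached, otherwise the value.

step 0: <S=∅, E=∅, C=[((λu. ((λv. u) ((λp. -2) u))) 7)], D=∅>
step 1: <S=∅, E=∅, C=[7 :: (λu. ((λv. u) ((λp. -2) u))) :: AP], D=∅>
step 2: <S=[7], E=∅, C=[(λu. ((λv. u) ((λp. -2) u))) :: AP], D=∅>
step 3: <S=[clo(λu. ((λv. u) ((λp. -2) u)), ∅) :: 7], E=∅, C=[AP], D=∅>
step 4: <S=∅, E={u↦7}, C=[((λv. u) ((λp. -2) u))], D=[(∅, ∅, ∅)]>
step 5: <S=∅, E={u↦7}, C=[((λp. -2) u) :: (λv. u) :: AP], D=[(∅, ∅, ∅)]>
step 6: <S=∅, E={u↦7}, C=[u :: (λp. -2) :: AP :: (λv. u) :: AP], D=[(∅, ∅, ∅)]>
step 7: <S=[7], E={u↦7}, C=[(λp. -2) :: AP :: (λv. u) :: AP], D=[(∅, ∅, ∅)]>
step 8: <S=[clo(λp. -2, {u↦7}) :: 7], E={u↦7}, C=[AP :: (λv. u) :: AP], D=[(∅, ∅, ∅)]>
step 9: <S=∅, E={p↦7, u↦7}, C=[-2], D=[(∅, {u↦7}, [(λv. u) :: AP]) :: (∅, ∅, ∅)]>
step 10: <S=[-2], E={p↦7, u↦7}, C=∅, D=[(∅, {u↦7}, [(λv. u) :: AP]) :: (∅, ∅, ∅)]>
step 11: <S=[-2], E={u↦7}, C=[(λv. u) :: AP], D=[(∅, ∅, ∅)]>
step 12: <S=[clo(λv. u, {u↦7}) :: -2], E={u↦7}, C=[AP], D=[(∅, ∅, ∅)]>
step 13: <S=∅, E={v↦-2, u↦7}, C=[u], D=[(∅, {u↦7}, ∅) :: (∅, ∅, ∅)]>
step 14: <S=[7], E={v↦-2, u↦7}, C=∅, D=[(∅, {u↦7}, ∅) :: (∅, ∅, ∅)]>
step 15: <S=[7], E={u↦7}, C=∅, D=[(∅, ∅, ∅)]>
step 16: <S=[7], E=∅, C=∅, D=∅>
→ final value 7

Answer: 7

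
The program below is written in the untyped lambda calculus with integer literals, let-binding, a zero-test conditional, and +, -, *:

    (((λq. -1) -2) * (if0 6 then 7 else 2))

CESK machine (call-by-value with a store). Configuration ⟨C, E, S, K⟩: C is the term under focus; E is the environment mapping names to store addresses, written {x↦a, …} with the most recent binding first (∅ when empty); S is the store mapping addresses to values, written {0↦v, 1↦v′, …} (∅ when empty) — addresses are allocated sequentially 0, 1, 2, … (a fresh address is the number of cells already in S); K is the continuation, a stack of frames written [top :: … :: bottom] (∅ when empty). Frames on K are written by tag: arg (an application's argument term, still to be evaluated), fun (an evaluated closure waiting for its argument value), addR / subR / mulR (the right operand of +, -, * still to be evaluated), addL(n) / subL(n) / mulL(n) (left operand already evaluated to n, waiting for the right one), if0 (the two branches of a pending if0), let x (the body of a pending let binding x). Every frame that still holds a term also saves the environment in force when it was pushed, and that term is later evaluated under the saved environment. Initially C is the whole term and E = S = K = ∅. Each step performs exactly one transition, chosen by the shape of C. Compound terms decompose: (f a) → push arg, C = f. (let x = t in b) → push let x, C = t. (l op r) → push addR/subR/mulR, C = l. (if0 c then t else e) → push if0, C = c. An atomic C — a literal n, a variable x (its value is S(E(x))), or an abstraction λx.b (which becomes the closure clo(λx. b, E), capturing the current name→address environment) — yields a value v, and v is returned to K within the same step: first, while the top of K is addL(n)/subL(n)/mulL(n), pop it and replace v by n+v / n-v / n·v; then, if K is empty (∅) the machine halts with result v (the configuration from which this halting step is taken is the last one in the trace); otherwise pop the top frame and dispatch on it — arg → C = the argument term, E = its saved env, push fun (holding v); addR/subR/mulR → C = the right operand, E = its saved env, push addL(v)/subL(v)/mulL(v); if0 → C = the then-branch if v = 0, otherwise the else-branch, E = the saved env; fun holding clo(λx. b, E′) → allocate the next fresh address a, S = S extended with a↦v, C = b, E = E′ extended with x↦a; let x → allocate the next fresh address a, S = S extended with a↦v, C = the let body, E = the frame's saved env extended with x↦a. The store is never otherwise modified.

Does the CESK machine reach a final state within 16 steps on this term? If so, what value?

step 0: [C=(((λq. -1) -2) * (if0 6 then 7 else 2)) | E=∅ | S=∅ | K=∅]
step 1: [C=((λq. -1) -2) | E=∅ | S=∅ | K=[mulR]]
step 2: [C=(λq. -1) | E=∅ | S=∅ | K=[arg :: mulR]]
step 3: [C=-2 | E=∅ | S=∅ | K=[fun :: mulR]]
step 4: [C=-1 | E={q↦0} | S={0↦-2} | K=[mulR]]
step 5: [C=(if0 6 then 7 else 2) | E=∅ | S={0↦-2} | K=[mulL(-1)]]
step 6: [C=6 | E=∅ | S={0↦-2} | K=[if0 :: mulL(-1)]]
step 7: [C=2 | E=∅ | S={0↦-2} | K=[mulL(-1)]]
→ final value -2

Answer: -2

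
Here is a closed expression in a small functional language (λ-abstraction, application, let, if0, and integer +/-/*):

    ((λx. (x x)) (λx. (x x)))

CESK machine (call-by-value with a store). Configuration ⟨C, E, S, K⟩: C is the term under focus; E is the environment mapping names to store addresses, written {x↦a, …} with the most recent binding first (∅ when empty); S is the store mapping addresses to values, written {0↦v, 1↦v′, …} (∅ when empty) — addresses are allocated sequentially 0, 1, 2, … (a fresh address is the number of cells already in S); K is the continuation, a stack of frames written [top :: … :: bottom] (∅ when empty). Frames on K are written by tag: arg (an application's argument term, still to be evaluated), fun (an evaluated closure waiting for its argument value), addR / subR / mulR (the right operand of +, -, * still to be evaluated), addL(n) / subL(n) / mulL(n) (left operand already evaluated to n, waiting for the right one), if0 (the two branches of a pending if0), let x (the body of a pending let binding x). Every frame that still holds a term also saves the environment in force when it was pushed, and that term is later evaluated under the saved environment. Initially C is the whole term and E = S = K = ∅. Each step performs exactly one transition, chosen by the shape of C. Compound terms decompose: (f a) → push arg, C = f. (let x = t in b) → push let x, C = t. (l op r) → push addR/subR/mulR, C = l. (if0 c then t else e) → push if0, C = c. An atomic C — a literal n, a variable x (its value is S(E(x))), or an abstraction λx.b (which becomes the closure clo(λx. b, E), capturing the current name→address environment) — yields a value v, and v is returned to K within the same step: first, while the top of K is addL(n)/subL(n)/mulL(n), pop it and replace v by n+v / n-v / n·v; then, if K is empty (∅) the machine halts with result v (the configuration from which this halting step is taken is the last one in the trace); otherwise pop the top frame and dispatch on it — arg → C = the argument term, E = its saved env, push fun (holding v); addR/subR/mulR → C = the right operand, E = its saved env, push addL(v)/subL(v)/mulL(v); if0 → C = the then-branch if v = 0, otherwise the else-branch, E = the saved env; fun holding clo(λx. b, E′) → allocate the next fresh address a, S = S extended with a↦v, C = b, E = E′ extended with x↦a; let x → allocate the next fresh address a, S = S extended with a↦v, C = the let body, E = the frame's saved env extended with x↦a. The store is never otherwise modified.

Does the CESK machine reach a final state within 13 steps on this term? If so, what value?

t=0: [C=((λx. (x x)) (λx. (x x))) | E=∅ | S=∅ | K=∅]
t=1: [C=(λx. (x x)) | E=∅ | S=∅ | K=[arg]]
t=2: [C=(λx. (x x)) | E=∅ | S=∅ | K=[fun]]
t=3: [C=(x x) | E={x↦0} | S={0↦clo(λx. (x x), ∅)} | K=∅]
t=4: [C=x | E={x↦0} | S={0↦clo(λx. (x x), ∅)} | K=[arg]]
t=5: [C=x | E={x↦0} | S={0↦clo(λx. (x x), ∅)} | K=[fun]]
t=6: [C=(x x) | E={x↦1} | S={0↦clo(λx. (x x), ∅), 1↦clo(λx. (x x), ∅)} | K=∅]
t=7: [C=x | E={x↦1} | S={0↦clo(λx. (x x), ∅), 1↦clo(λx. (x x), ∅)} | K=[arg]]
t=8: [C=x | E={x↦1} | S={0↦clo(λx. (x x), ∅), 1↦clo(λx. (x x), ∅)} | K=[fun]]
t=9: [C=(x x) | E={x↦2} | S={0↦clo(λx. (x x), ∅), 1↦clo(λx. (x x), ∅), 2↦clo(λx. (x x), ∅)} | K=∅]
t=10: [C=x | E={x↦2} | S={0↦clo(λx. (x x), ∅), 1↦clo(λx. (x x), ∅), 2↦clo(λx. (x x), ∅)} | K=[arg]]
t=11: [C=x | E={x↦2} | S={0↦clo(λx. (x x), ∅), 1↦clo(λx. (x x), ∅), 2↦clo(λx. (x x), ∅)} | K=[fun]]
t=12: [C=(x x) | E={x↦3} | S={0↦clo(λx. (x x), ∅), 1↦clo(λx. (x x), ∅), 2↦clo(λx. (x x), ∅), 3↦clo(λx. (x x), ∅)} | K=∅]
t=13: [C=x | E={x↦3} | S={0↦clo(λx. (x x), ∅), 1↦clo(λx. (x x), ∅), 2↦clo(λx. (x x), ∅), 3↦clo(λx. (x x), ∅)} | K=[arg]]
→ 13 transitions taken and the configuration is still not final: no result within 13 steps

Answer: DIVERGES (no final state within 13 steps)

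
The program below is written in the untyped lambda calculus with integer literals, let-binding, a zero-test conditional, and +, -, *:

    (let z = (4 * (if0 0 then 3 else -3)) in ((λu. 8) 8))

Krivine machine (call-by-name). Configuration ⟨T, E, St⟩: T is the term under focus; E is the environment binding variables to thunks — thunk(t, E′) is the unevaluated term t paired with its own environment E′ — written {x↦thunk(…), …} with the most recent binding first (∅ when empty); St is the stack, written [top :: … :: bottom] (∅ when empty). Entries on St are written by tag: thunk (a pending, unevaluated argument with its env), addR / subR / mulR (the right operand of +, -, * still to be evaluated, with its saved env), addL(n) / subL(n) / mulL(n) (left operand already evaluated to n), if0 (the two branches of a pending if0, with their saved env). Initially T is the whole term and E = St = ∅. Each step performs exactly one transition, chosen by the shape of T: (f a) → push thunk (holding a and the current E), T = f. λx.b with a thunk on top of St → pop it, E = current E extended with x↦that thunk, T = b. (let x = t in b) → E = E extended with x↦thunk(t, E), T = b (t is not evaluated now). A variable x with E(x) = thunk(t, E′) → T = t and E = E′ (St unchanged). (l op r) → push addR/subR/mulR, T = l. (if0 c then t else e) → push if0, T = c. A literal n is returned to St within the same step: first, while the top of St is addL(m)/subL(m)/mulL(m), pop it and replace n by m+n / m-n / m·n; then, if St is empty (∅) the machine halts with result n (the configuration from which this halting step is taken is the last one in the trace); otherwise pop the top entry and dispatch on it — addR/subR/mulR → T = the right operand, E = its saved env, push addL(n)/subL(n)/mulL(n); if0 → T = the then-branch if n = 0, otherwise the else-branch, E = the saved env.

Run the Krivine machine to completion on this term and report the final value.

0. <T=(let z = (4 * (if0 0 then 3 else -3)) in ((λu. 8) 8)), E=∅, St=∅>
1. <T=((λu. 8) 8), E={z↦thunk((4 * (if0 0 then 3 else -3)), ∅)}, St=∅>
2. <T=(λu. 8), E={z↦thunk((4 * (if0 0 then 3 else -3)), ∅)}, St=[thunk]>
3. <T=8, E={u↦thunk(8, {z↦thunk((4 * (if0 0 then 3 else -3)), ∅)}), z↦thunk((4 * (if0 0 then 3 else -3)), ∅)}, St=∅>
→ final value 8

Answer: 8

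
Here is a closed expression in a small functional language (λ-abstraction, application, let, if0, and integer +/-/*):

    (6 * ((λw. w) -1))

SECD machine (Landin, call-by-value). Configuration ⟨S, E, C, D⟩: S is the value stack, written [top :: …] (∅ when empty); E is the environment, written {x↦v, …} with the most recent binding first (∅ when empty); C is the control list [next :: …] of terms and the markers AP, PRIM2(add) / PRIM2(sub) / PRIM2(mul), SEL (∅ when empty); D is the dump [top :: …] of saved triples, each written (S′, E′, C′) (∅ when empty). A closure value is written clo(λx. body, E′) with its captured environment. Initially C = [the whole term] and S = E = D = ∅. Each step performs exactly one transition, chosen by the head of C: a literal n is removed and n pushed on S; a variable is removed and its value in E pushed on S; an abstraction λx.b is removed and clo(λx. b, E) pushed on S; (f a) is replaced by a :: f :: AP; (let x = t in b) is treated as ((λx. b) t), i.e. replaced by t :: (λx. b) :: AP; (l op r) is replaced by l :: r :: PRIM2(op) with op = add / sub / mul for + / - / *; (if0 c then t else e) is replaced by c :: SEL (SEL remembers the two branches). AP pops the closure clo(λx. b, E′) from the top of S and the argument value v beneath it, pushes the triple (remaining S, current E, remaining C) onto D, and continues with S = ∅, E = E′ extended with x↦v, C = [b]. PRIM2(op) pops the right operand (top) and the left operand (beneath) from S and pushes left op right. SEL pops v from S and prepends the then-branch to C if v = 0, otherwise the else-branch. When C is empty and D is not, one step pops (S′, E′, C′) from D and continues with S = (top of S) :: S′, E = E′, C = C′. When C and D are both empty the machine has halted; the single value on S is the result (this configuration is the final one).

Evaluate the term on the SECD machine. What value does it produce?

Answer: -6

Execution trace:
step 0: <S=∅, E=∅, C=[(6 * ((λw. w) -1))], D=∅>
step 1: <S=∅, E=∅, C=[6 :: ((λw. w) -1) :: PRIM2(mul)], D=∅>
step 2: <S=[6], E=∅, C=[((λw. w) -1) :: PRIM2(mul)], D=∅>
step 3: <S=[6], E=∅, C=[-1 :: (λw. w) :: AP :: PRIM2(mul)], D=∅>
step 4: <S=[-1 :: 6], E=∅, C=[(λw. w) :: AP :: PRIM2(mul)], D=∅>
step 5: <S=[clo(λw. w, ∅) :: -1 :: 6], E=∅, C=[AP :: PRIM2(mul)], D=∅>
step 6: <S=∅, E={w↦-1}, C=[w], D=[([6], ∅, [PRIM2(mul)])]>
step 7: <S=[-1], E={w↦-1}, C=∅, D=[([6], ∅, [PRIM2(mul)])]>
step 8: <S=[-1 :: 6], E=∅, C=[PRIM2(mul)], D=∅>
step 9: <S=[-6], E=∅, C=∅, D=∅>
→ final value -6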